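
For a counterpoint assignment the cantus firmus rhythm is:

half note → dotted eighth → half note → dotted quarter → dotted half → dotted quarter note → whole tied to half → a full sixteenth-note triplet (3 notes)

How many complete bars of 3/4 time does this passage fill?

5

One bar of 3/4 = 12 sixteenth notes.
In sixteenth notes: half note = 8; dotted eighth = 3; half note = 8; dotted quarter = 6; dotted half = 12; dotted quarter note = 6; whole tied to half (whole + half) = 24; a full sixteenth-note triplet (3 notes) (three triplet sixteenths span one eighth) = 2.
Total: 8 + 3 + 8 + 6 + 12 + 6 + 24 + 2 = 69.
69 ÷ 12 = 5 complete bars with 9 left over.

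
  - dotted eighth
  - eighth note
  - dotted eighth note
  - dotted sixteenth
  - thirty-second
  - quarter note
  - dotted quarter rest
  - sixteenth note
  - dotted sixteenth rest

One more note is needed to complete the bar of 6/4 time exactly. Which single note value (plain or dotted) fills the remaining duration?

The bar of 6/4 = 48 thirty-second notes.
Working in thirty-second notes: dotted eighth = 6; eighth note = 4; dotted eighth note = 6; dotted sixteenth = 3; thirty-second = 1; quarter note = 8; dotted quarter rest = 12; sixteenth note = 2; dotted sixteenth rest = 3.
Total: 6 + 4 + 6 + 3 + 1 + 8 + 12 + 2 + 3 = 45.
Remaining: 48 − 45 = 3 thirty-second notes, which is a dotted sixteenth note.

dotted sixteenth note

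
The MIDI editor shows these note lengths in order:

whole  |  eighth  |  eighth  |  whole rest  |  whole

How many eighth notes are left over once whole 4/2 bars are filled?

One bar of 4/2 = 16 eighth notes.
Express everything in eighth notes: whole = 8; eighth = 1; eighth = 1; whole rest = 8; whole = 8.
Total: 8 + 1 + 1 + 8 + 8 = 26.
26 ÷ 16 = 1 complete bar with 10 eighth notes remaining.

10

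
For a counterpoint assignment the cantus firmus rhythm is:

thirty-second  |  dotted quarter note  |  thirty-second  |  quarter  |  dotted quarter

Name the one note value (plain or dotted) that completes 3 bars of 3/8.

sixteenth note

3 bars of 3/8 = 36 thirty-second notes.
Working in thirty-second notes: thirty-second = 1; dotted quarter note = 12; thirty-second = 1; quarter = 8; dotted quarter = 12.
Adding: 1 + 12 + 1 + 8 + 12 = 34.
Remaining: 36 − 34 = 2 thirty-second notes, which is a sixteenth note.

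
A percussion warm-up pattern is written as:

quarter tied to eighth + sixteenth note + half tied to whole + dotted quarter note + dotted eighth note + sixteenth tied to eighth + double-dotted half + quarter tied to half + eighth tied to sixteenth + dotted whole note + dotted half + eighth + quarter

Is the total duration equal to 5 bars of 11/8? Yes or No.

One bar of 11/8 = 22 sixteenth notes, so 5 bars = 110.
Working in sixteenth notes: quarter tied to eighth (quarter + eighth) = 6; sixteenth note = 1; half tied to whole (half + whole) = 24; dotted quarter note = 6; dotted eighth note = 3; sixteenth tied to eighth (sixteenth + eighth) = 3; double-dotted half = 14; quarter tied to half (quarter + half) = 12; eighth tied to sixteenth (eighth + sixteenth) = 3; dotted whole note = 24; dotted half = 12; eighth = 2; quarter = 4.
Sum: 6 + 1 + 24 + 6 + 3 + 3 + 14 + 12 + 3 + 24 + 12 + 2 + 4 = 114.
114 exceeds 110, so the answer is No.

No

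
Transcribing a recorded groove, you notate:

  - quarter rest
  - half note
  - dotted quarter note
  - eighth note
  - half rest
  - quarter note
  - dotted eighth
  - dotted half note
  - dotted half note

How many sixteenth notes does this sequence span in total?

59

Each duration in sixteenth notes: quarter rest = 4; half note = 8; dotted quarter note = 6; eighth note = 2; half rest = 8; quarter note = 4; dotted eighth = 3; dotted half note = 12; dotted half note = 12.
Sum: 4 + 8 + 6 + 2 + 8 + 4 + 3 + 12 + 12 = 59 sixteenth notes.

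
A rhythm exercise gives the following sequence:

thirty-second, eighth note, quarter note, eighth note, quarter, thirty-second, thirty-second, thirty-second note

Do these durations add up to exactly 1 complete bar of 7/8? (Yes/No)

Yes

One bar of 7/8 = 28 thirty-second notes.
Each duration in thirty-second notes: thirty-second = 1; eighth note = 4; quarter note = 8; eighth note = 4; quarter = 8; thirty-second = 1; thirty-second = 1; thirty-second note = 1.
Total: 1 + 4 + 8 + 4 + 8 + 1 + 1 + 1 = 28.
28 equals 28, so the answer is Yes.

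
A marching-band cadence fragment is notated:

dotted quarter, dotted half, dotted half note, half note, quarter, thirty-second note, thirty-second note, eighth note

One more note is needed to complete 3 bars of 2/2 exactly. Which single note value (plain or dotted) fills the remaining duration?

dotted eighth note

3 bars of 2/2 = 96 thirty-second notes.
Convert each value to thirty-second notes: dotted quarter = 12; dotted half = 24; dotted half note = 24; half note = 16; quarter = 8; thirty-second note = 1; thirty-second note = 1; eighth note = 4.
Sum: 12 + 24 + 24 + 16 + 8 + 1 + 1 + 4 = 90.
Remaining: 96 − 90 = 6 thirty-second notes, which is a dotted eighth note.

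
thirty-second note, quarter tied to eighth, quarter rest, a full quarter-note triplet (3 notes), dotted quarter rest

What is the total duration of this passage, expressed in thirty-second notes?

Express everything in thirty-second notes: thirty-second note = 1; quarter tied to eighth (quarter + eighth) = 12; quarter rest = 8; a full quarter-note triplet (3 notes) (three triplet quarters span one half) = 16; dotted quarter rest = 12.
Sum: 1 + 12 + 8 + 16 + 12 = 49 thirty-second notes.

49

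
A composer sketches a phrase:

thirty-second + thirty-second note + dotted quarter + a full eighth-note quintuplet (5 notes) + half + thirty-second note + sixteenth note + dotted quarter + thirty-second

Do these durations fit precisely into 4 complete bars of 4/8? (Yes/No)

No

One bar of 4/8 = 16 thirty-second notes, so 4 bars = 64.
Working in thirty-second notes: thirty-second = 1; thirty-second note = 1; dotted quarter = 12; a full eighth-note quintuplet (5 notes) (five quintuplet eighths span one half) = 16; half = 16; thirty-second note = 1; sixteenth note = 2; dotted quarter = 12; thirty-second = 1.
Adding: 1 + 1 + 12 + 16 + 16 + 1 + 2 + 12 + 1 = 62.
62 falls short of 64, so the answer is No.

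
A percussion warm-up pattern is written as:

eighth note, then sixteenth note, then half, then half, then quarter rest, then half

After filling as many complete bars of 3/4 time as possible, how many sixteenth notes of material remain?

7

One bar of 3/4 = 12 sixteenth notes.
Each duration in sixteenth notes: eighth note = 2; sixteenth note = 1; half = 8; half = 8; quarter rest = 4; half = 8.
Altogether 2 + 1 + 8 + 8 + 4 + 8 = 31.
31 ÷ 12 = 2 complete bars with 7 sixteenth notes remaining.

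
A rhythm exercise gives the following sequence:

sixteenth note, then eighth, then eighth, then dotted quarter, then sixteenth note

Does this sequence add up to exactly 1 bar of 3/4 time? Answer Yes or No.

One bar of 3/4 = 12 sixteenth notes.
Express everything in sixteenth notes: sixteenth note = 1; eighth = 2; eighth = 2; dotted quarter = 6; sixteenth note = 1.
Total: 1 + 2 + 2 + 6 + 1 = 12.
12 equals 12, so the answer is Yes.

Yes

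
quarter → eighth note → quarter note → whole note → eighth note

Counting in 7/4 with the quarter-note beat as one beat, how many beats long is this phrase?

One quarter-note beat = 2 eighth notes.
Each duration in eighth notes: quarter = 2; eighth note = 1; quarter note = 2; whole note = 8; eighth note = 1.
Sum: 2 + 1 + 2 + 8 + 1 = 14.
14 ÷ 2 = 7 beats.

7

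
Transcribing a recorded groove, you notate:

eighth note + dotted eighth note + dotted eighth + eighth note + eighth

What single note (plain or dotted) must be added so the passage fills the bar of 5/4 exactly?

The bar of 5/4 = 20 sixteenth notes.
Express everything in sixteenth notes: eighth note = 2; dotted eighth note = 3; dotted eighth = 3; eighth note = 2; eighth = 2.
Total: 2 + 3 + 3 + 2 + 2 = 12.
Remaining: 20 − 12 = 8 sixteenth notes, which is a half note.

half note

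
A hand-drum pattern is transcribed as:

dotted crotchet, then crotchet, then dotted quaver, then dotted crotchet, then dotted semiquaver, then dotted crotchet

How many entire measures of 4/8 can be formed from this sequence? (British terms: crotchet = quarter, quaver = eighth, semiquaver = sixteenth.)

One bar of 4/8 = 16 thirty-second notes.
Each duration in thirty-second notes: dotted crotchet = 12; crotchet = 8; dotted quaver = 6; dotted crotchet = 12; dotted semiquaver = 3; dotted crotchet = 12.
Total: 12 + 8 + 6 + 12 + 3 + 12 = 53.
53 ÷ 16 = 3 complete bars with 5 left over.

3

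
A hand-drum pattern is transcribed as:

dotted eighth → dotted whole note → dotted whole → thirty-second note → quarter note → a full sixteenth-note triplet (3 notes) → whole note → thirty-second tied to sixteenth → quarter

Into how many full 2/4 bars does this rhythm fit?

9

One bar of 2/4 = 16 thirty-second notes.
Working in thirty-second notes: dotted eighth = 6; dotted whole note = 48; dotted whole = 48; thirty-second note = 1; quarter note = 8; a full sixteenth-note triplet (3 notes) (three triplet sixteenths span one eighth) = 4; whole note = 32; thirty-second tied to sixteenth (thirty-second + sixteenth) = 3; quarter = 8.
Total: 6 + 48 + 48 + 1 + 8 + 4 + 32 + 3 + 8 = 158.
158 ÷ 16 = 9 complete bars with 14 left over.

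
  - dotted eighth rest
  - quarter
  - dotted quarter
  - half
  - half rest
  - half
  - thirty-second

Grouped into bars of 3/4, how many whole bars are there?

One bar of 3/4 = 24 thirty-second notes.
Convert each value to thirty-second notes: dotted eighth rest = 6; quarter = 8; dotted quarter = 12; half = 16; half rest = 16; half = 16; thirty-second = 1.
Sum: 6 + 8 + 12 + 16 + 16 + 16 + 1 = 75.
75 ÷ 24 = 3 complete bars with 3 left over.

3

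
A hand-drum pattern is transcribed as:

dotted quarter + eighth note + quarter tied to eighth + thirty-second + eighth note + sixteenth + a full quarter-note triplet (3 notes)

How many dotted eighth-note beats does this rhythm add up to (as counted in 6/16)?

One dotted eighth-note beat = 6 thirty-second notes.
Each duration in thirty-second notes: dotted quarter = 12; eighth note = 4; quarter tied to eighth (quarter + eighth) = 12; thirty-second = 1; eighth note = 4; sixteenth = 2; a full quarter-note triplet (3 notes) (three triplet quarters span one half) = 16.
Altogether 12 + 4 + 12 + 1 + 4 + 2 + 16 = 51.
51 ÷ 6 = 8.5 beats.

8.5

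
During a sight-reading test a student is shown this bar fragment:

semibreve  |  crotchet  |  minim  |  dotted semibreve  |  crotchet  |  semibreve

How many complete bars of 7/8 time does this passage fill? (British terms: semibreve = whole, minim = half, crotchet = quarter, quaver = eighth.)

One bar of 7/8 = 7 eighth notes.
Convert each value to eighth notes: semibreve = 8; crotchet = 2; minim = 4; dotted semibreve = 12; crotchet = 2; semibreve = 8.
Sum: 8 + 2 + 4 + 12 + 2 + 8 = 36.
36 ÷ 7 = 5 complete bars with 1 left over.

5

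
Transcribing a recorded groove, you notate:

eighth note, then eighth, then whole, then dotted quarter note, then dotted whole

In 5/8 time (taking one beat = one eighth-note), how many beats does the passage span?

One eighth-note beat = 2 sixteenth notes.
Working in sixteenth notes: eighth note = 2; eighth = 2; whole = 16; dotted quarter note = 6; dotted whole = 24.
Altogether 2 + 2 + 16 + 6 + 24 = 50.
50 ÷ 2 = 25 beats.

25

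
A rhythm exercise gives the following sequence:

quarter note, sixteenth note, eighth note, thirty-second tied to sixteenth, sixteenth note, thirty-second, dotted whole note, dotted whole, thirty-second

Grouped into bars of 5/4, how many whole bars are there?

One bar of 5/4 = 40 thirty-second notes.
Working in thirty-second notes: quarter note = 8; sixteenth note = 2; eighth note = 4; thirty-second tied to sixteenth (thirty-second + sixteenth) = 3; sixteenth note = 2; thirty-second = 1; dotted whole note = 48; dotted whole = 48; thirty-second = 1.
Sum: 8 + 2 + 4 + 3 + 2 + 1 + 48 + 48 + 1 = 117.
117 ÷ 40 = 2 complete bars with 37 left over.

2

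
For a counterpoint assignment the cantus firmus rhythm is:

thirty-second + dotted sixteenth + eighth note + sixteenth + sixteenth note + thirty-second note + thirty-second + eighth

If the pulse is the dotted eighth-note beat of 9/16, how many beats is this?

3

One dotted eighth-note beat = 6 thirty-second notes.
Working in thirty-second notes: thirty-second = 1; dotted sixteenth = 3; eighth note = 4; sixteenth = 2; sixteenth note = 2; thirty-second note = 1; thirty-second = 1; eighth = 4.
Adding: 1 + 3 + 4 + 2 + 2 + 1 + 1 + 4 = 18.
18 ÷ 6 = 3 beats.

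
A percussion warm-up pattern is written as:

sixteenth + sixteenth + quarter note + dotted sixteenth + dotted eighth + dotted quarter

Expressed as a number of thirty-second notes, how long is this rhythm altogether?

33

Each duration in thirty-second notes: sixteenth = 2; sixteenth = 2; quarter note = 8; dotted sixteenth = 3; dotted eighth = 6; dotted quarter = 12.
Altogether 2 + 2 + 8 + 3 + 6 + 12 = 33 thirty-second notes.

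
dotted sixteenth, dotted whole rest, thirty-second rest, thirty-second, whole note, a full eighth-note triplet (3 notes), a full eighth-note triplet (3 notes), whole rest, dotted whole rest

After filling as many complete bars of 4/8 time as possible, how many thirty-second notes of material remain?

5

One bar of 4/8 = 16 thirty-second notes.
Each duration in thirty-second notes: dotted sixteenth = 3; dotted whole rest = 48; thirty-second rest = 1; thirty-second = 1; whole note = 32; a full eighth-note triplet (3 notes) (three triplet eighths span one quarter) = 8; a full eighth-note triplet (3 notes) (three triplet eighths span one quarter) = 8; whole rest = 32; dotted whole rest = 48.
Sum: 3 + 48 + 1 + 1 + 32 + 8 + 8 + 32 + 48 = 181.
181 ÷ 16 = 11 complete bars with 5 thirty-second notes remaining.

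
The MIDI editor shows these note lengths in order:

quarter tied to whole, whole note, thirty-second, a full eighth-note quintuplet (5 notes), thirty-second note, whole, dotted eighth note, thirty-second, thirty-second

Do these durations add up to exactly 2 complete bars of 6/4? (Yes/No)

One bar of 6/4 = 48 thirty-second notes, so 2 bars = 96.
Working in thirty-second notes: quarter tied to whole (quarter + whole) = 40; whole note = 32; thirty-second = 1; a full eighth-note quintuplet (5 notes) (five quintuplet eighths span one half) = 16; thirty-second note = 1; whole = 32; dotted eighth note = 6; thirty-second = 1; thirty-second = 1.
Altogether 40 + 32 + 1 + 16 + 1 + 32 + 6 + 1 + 1 = 130.
130 exceeds 96, so the answer is No.

No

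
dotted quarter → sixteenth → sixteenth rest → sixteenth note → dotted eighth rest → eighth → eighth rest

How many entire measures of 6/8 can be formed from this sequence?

One bar of 6/8 = 12 sixteenth notes.
Working in sixteenth notes: dotted quarter = 6; sixteenth = 1; sixteenth rest = 1; sixteenth note = 1; dotted eighth rest = 3; eighth = 2; eighth rest = 2.
Sum: 6 + 1 + 1 + 1 + 3 + 2 + 2 = 16.
16 ÷ 12 = 1 complete bar with 4 left over.

1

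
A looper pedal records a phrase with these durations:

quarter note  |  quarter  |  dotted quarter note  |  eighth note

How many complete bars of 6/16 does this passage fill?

One bar of 6/16 = 3 eighth notes.
Convert each value to eighth notes: quarter note = 2; quarter = 2; dotted quarter note = 3; eighth note = 1.
Adding: 2 + 2 + 3 + 1 = 8.
8 ÷ 3 = 2 complete bars with 2 left over.

2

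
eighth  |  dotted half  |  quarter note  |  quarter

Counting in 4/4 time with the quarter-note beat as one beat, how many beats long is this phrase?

One quarter-note beat = 2 eighth notes.
Working in eighth notes: eighth = 1; dotted half = 6; quarter note = 2; quarter = 2.
Adding: 1 + 6 + 2 + 2 = 11.
11 ÷ 2 = 5.5 beats.

5.5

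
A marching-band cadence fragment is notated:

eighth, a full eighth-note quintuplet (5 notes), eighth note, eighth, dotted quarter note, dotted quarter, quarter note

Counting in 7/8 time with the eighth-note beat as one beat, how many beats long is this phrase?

One eighth-note beat = 2 sixteenth notes.
Convert each value to sixteenth notes: eighth = 2; a full eighth-note quintuplet (5 notes) (five quintuplet eighths span one half) = 8; eighth note = 2; eighth = 2; dotted quarter note = 6; dotted quarter = 6; quarter note = 4.
Altogether 2 + 8 + 2 + 2 + 6 + 6 + 4 = 30.
30 ÷ 2 = 15 beats.

15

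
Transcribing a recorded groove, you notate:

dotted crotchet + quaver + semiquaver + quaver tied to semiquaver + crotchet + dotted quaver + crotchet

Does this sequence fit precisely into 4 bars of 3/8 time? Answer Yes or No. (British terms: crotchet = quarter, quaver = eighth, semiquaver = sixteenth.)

No

One bar of 3/8 = 6 sixteenth notes, so 4 bars = 24.
Convert each value to sixteenth notes: dotted crotchet = 6; quaver = 2; semiquaver = 1; quaver tied to semiquaver (quaver + semiquaver) = 3; crotchet = 4; dotted quaver = 3; crotchet = 4.
Total: 6 + 2 + 1 + 3 + 4 + 3 + 4 = 23.
23 falls short of 24, so the answer is No.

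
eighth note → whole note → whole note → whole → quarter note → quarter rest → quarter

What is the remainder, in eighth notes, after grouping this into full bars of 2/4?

3

One bar of 2/4 = 4 eighth notes.
In eighth notes: eighth note = 1; whole note = 8; whole note = 8; whole = 8; quarter note = 2; quarter rest = 2; quarter = 2.
Sum: 1 + 8 + 8 + 8 + 2 + 2 + 2 = 31.
31 ÷ 4 = 7 complete bars with 3 eighth notes remaining.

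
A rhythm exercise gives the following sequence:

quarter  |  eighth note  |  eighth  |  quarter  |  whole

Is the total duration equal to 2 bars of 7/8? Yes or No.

One bar of 7/8 = 7 eighth notes, so 2 bars = 14.
Express everything in eighth notes: quarter = 2; eighth note = 1; eighth = 1; quarter = 2; whole = 8.
Altogether 2 + 1 + 1 + 2 + 8 = 14.
14 equals 14, so the answer is Yes.

Yes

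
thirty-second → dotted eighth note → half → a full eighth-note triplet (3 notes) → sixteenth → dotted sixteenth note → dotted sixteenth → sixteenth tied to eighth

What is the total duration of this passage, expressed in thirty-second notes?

Convert each value to thirty-second notes: thirty-second = 1; dotted eighth note = 6; half = 16; a full eighth-note triplet (3 notes) (three triplet eighths span one quarter) = 8; sixteenth = 2; dotted sixteenth note = 3; dotted sixteenth = 3; sixteenth tied to eighth (sixteenth + eighth) = 6.
Total: 1 + 6 + 16 + 8 + 2 + 3 + 3 + 6 = 45 thirty-second notes.

45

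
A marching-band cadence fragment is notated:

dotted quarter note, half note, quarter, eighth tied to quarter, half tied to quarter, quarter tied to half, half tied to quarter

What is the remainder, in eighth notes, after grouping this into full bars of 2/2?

One bar of 2/2 = 8 eighth notes.
In eighth notes: dotted quarter note = 3; half note = 4; quarter = 2; eighth tied to quarter (eighth + quarter) = 3; half tied to quarter (half + quarter) = 6; quarter tied to half (quarter + half) = 6; half tied to quarter (half + quarter) = 6.
Sum: 3 + 4 + 2 + 3 + 6 + 6 + 6 = 30.
30 ÷ 8 = 3 complete bars with 6 eighth notes remaining.

6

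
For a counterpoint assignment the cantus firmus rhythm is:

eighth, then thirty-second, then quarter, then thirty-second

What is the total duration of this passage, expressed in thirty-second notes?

14

Working in thirty-second notes: eighth = 4; thirty-second = 1; quarter = 8; thirty-second = 1.
Total: 4 + 1 + 8 + 1 = 14 thirty-second notes.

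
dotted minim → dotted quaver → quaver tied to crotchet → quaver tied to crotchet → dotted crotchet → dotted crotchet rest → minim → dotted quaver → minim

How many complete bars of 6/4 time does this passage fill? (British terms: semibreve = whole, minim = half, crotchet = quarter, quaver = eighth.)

2

One bar of 6/4 = 24 sixteenth notes.
Working in sixteenth notes: dotted minim = 12; dotted quaver = 3; quaver tied to crotchet (quaver + crotchet) = 6; quaver tied to crotchet (quaver + crotchet) = 6; dotted crotchet = 6; dotted crotchet rest = 6; minim = 8; dotted quaver = 3; minim = 8.
Sum: 12 + 3 + 6 + 6 + 6 + 6 + 8 + 3 + 8 = 58.
58 ÷ 24 = 2 complete bars with 10 left over.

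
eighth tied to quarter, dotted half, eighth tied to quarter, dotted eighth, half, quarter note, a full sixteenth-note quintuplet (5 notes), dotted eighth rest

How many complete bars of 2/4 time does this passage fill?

5

One bar of 2/4 = 8 sixteenth notes.
Each duration in sixteenth notes: eighth tied to quarter (eighth + quarter) = 6; dotted half = 12; eighth tied to quarter (eighth + quarter) = 6; dotted eighth = 3; half = 8; quarter note = 4; a full sixteenth-note quintuplet (5 notes) (five quintuplet sixteenths span one quarter) = 4; dotted eighth rest = 3.
Sum: 6 + 12 + 6 + 3 + 8 + 4 + 4 + 3 = 46.
46 ÷ 8 = 5 complete bars with 6 left over.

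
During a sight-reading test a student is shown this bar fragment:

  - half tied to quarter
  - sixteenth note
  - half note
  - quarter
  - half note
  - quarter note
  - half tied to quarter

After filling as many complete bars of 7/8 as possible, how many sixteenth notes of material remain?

One bar of 7/8 = 14 sixteenth notes.
Working in sixteenth notes: half tied to quarter (half + quarter) = 12; sixteenth note = 1; half note = 8; quarter = 4; half note = 8; quarter note = 4; half tied to quarter (half + quarter) = 12.
Altogether 12 + 1 + 8 + 4 + 8 + 4 + 12 = 49.
49 ÷ 14 = 3 complete bars with 7 sixteenth notes remaining.

7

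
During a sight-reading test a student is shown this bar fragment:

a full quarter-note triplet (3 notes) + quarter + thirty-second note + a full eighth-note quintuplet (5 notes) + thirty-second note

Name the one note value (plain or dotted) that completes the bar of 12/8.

dotted eighth note

The bar of 12/8 = 48 thirty-second notes.
Each duration in thirty-second notes: a full quarter-note triplet (3 notes) (three triplet quarters span one half) = 16; quarter = 8; thirty-second note = 1; a full eighth-note quintuplet (5 notes) (five quintuplet eighths span one half) = 16; thirty-second note = 1.
Sum: 16 + 8 + 1 + 16 + 1 = 42.
Remaining: 48 − 42 = 6 thirty-second notes, which is a dotted eighth note.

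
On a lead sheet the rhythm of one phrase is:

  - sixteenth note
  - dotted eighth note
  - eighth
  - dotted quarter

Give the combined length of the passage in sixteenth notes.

12

Express everything in sixteenth notes: sixteenth note = 1; dotted eighth note = 3; eighth = 2; dotted quarter = 6.
Sum: 1 + 3 + 2 + 6 = 12 sixteenth notes.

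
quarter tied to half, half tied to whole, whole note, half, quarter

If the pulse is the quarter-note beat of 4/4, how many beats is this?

16

One quarter-note beat = 2 eighth notes.
Working in eighth notes: quarter tied to half (quarter + half) = 6; half tied to whole (half + whole) = 12; whole note = 8; half = 4; quarter = 2.
Sum: 6 + 12 + 8 + 4 + 2 = 32.
32 ÷ 2 = 16 beats.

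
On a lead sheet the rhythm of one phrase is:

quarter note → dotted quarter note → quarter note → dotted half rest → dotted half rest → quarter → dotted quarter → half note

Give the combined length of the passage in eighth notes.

In eighth notes: quarter note = 2; dotted quarter note = 3; quarter note = 2; dotted half rest = 6; dotted half rest = 6; quarter = 2; dotted quarter = 3; half note = 4.
Altogether 2 + 3 + 2 + 6 + 6 + 2 + 3 + 4 = 28 eighth notes.

28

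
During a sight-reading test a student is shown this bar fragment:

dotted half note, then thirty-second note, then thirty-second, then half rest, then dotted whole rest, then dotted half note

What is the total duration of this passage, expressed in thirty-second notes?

In thirty-second notes: dotted half note = 24; thirty-second note = 1; thirty-second = 1; half rest = 16; dotted whole rest = 48; dotted half note = 24.
Altogether 24 + 1 + 1 + 16 + 48 + 24 = 114 thirty-second notes.

114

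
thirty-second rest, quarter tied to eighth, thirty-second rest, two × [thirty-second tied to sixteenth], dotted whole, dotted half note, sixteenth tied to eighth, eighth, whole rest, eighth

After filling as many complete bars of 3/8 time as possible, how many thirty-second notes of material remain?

6

One bar of 3/8 = 12 thirty-second notes.
Each duration in thirty-second notes: thirty-second rest = 1; quarter tied to eighth (quarter + eighth) = 12; thirty-second rest = 1; thirty-second tied to sixteenth (thirty-second + sixteenth) = 3; thirty-second tied to sixteenth (thirty-second + sixteenth) = 3; dotted whole = 48; dotted half note = 24; sixteenth tied to eighth (sixteenth + eighth) = 6; eighth = 4; whole rest = 32; eighth = 4.
Sum: 1 + 12 + 1 + 3 + 3 + 48 + 24 + 6 + 4 + 32 + 4 = 138.
138 ÷ 12 = 11 complete bars with 6 thirty-second notes remaining.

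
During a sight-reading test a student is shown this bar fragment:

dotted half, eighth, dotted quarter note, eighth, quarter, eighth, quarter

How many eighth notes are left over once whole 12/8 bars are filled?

One bar of 12/8 = 12 eighth notes.
Working in eighth notes: dotted half = 6; eighth = 1; dotted quarter note = 3; eighth = 1; quarter = 2; eighth = 1; quarter = 2.
Sum: 6 + 1 + 3 + 1 + 2 + 1 + 2 = 16.
16 ÷ 12 = 1 complete bar with 4 eighth notes remaining.

4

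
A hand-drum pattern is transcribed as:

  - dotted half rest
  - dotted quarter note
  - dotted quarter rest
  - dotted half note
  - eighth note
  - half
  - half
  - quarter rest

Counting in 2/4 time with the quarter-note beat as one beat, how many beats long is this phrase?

One quarter-note beat = 2 eighth notes.
In eighth notes: dotted half rest = 6; dotted quarter note = 3; dotted quarter rest = 3; dotted half note = 6; eighth note = 1; half = 4; half = 4; quarter rest = 2.
Altogether 6 + 3 + 3 + 6 + 1 + 4 + 4 + 2 = 29.
29 ÷ 2 = 14.5 beats.

14.5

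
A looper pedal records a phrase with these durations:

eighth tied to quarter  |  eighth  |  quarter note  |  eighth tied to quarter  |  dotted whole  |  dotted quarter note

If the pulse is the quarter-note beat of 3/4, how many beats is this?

12

One quarter-note beat = 2 eighth notes.
Express everything in eighth notes: eighth tied to quarter (eighth + quarter) = 3; eighth = 1; quarter note = 2; eighth tied to quarter (eighth + quarter) = 3; dotted whole = 12; dotted quarter note = 3.
Adding: 3 + 1 + 2 + 3 + 12 + 3 = 24.
24 ÷ 2 = 12 beats.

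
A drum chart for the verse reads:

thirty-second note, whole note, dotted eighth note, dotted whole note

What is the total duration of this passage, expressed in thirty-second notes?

87

Express everything in thirty-second notes: thirty-second note = 1; whole note = 32; dotted eighth note = 6; dotted whole note = 48.
Adding: 1 + 32 + 6 + 48 = 87 thirty-second notes.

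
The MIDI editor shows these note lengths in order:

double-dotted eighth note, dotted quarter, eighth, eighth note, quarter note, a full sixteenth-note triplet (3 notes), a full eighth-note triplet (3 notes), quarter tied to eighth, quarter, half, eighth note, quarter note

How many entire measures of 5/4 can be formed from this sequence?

One bar of 5/4 = 40 thirty-second notes.
Each duration in thirty-second notes: double-dotted eighth note = 7; dotted quarter = 12; eighth = 4; eighth note = 4; quarter note = 8; a full sixteenth-note triplet (3 notes) (three triplet sixteenths span one eighth) = 4; a full eighth-note triplet (3 notes) (three triplet eighths span one quarter) = 8; quarter tied to eighth (quarter + eighth) = 12; quarter = 8; half = 16; eighth note = 4; quarter note = 8.
Total: 7 + 12 + 4 + 4 + 8 + 4 + 8 + 12 + 8 + 16 + 4 + 8 = 95.
95 ÷ 40 = 2 complete bars with 15 left over.

2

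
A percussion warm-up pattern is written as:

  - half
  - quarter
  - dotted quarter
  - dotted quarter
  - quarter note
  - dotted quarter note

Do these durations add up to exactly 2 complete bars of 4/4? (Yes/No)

One bar of 4/4 = 8 eighth notes, so 2 bars = 16.
Each duration in eighth notes: half = 4; quarter = 2; dotted quarter = 3; dotted quarter = 3; quarter note = 2; dotted quarter note = 3.
Sum: 4 + 2 + 3 + 3 + 2 + 3 = 17.
17 exceeds 16, so the answer is No.

No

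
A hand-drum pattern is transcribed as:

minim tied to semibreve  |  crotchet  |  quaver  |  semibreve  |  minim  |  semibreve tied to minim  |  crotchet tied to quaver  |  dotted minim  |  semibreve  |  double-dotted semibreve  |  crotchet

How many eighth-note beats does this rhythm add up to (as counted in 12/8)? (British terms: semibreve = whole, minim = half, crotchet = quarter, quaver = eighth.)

One eighth-note beat = 2 sixteenth notes.
Express everything in sixteenth notes: minim tied to semibreve (minim + semibreve) = 24; crotchet = 4; quaver = 2; semibreve = 16; minim = 8; semibreve tied to minim (semibreve + minim) = 24; crotchet tied to quaver (crotchet + quaver) = 6; dotted minim = 12; semibreve = 16; double-dotted semibreve = 28; crotchet = 4.
Adding: 24 + 4 + 2 + 16 + 8 + 24 + 6 + 12 + 16 + 28 + 4 = 144.
144 ÷ 2 = 72 beats.

72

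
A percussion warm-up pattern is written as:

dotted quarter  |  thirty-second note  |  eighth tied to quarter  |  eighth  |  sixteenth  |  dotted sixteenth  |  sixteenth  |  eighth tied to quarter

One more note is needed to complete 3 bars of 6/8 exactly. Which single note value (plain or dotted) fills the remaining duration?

3 bars of 6/8 = 72 thirty-second notes.
Each duration in thirty-second notes: dotted quarter = 12; thirty-second note = 1; eighth tied to quarter (eighth + quarter) = 12; eighth = 4; sixteenth = 2; dotted sixteenth = 3; sixteenth = 2; eighth tied to quarter (eighth + quarter) = 12.
Altogether 12 + 1 + 12 + 4 + 2 + 3 + 2 + 12 = 48.
Remaining: 72 − 48 = 24 thirty-second notes, which is a dotted half note.

dotted half note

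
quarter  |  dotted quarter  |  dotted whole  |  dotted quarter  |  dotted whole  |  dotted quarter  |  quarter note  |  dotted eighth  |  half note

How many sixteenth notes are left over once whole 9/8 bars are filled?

One bar of 9/8 = 18 sixteenth notes.
In sixteenth notes: quarter = 4; dotted quarter = 6; dotted whole = 24; dotted quarter = 6; dotted whole = 24; dotted quarter = 6; quarter note = 4; dotted eighth = 3; half note = 8.
Altogether 4 + 6 + 24 + 6 + 24 + 6 + 4 + 3 + 8 = 85.
85 ÷ 18 = 4 complete bars with 13 sixteenth notes remaining.

13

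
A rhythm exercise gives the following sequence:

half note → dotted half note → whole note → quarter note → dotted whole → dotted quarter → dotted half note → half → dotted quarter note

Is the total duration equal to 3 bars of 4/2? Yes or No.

One bar of 4/2 = 16 eighth notes, so 3 bars = 48.
Express everything in eighth notes: half note = 4; dotted half note = 6; whole note = 8; quarter note = 2; dotted whole = 12; dotted quarter = 3; dotted half note = 6; half = 4; dotted quarter note = 3.
Total: 4 + 6 + 8 + 2 + 12 + 3 + 6 + 4 + 3 = 48.
48 equals 48, so the answer is Yes.

Yes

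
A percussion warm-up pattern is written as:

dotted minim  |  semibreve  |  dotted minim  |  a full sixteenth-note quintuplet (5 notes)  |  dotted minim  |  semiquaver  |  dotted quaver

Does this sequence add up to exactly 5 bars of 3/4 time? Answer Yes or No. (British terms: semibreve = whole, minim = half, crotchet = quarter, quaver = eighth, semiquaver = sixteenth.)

One bar of 3/4 = 12 sixteenth notes, so 5 bars = 60.
Convert each value to sixteenth notes: dotted minim = 12; semibreve = 16; dotted minim = 12; a full sixteenth-note quintuplet (5 notes) (five quintuplet sixteenths span one quarter) = 4; dotted minim = 12; semiquaver = 1; dotted quaver = 3.
Sum: 12 + 16 + 12 + 4 + 12 + 1 + 3 = 60.
60 equals 60, so the answer is Yes.

Yes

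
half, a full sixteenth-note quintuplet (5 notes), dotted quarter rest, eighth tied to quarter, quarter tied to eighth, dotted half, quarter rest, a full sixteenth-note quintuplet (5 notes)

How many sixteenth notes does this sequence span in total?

In sixteenth notes: half = 8; a full sixteenth-note quintuplet (5 notes) (five quintuplet sixteenths span one quarter) = 4; dotted quarter rest = 6; eighth tied to quarter (eighth + quarter) = 6; quarter tied to eighth (quarter + eighth) = 6; dotted half = 12; quarter rest = 4; a full sixteenth-note quintuplet (5 notes) (five quintuplet sixteenths span one quarter) = 4.
Adding: 8 + 4 + 6 + 6 + 6 + 12 + 4 + 4 = 50 sixteenth notes.

50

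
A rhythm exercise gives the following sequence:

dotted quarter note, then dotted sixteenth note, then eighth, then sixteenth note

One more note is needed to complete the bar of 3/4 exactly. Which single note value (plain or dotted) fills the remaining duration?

dotted sixteenth note

The bar of 3/4 = 24 thirty-second notes.
Express everything in thirty-second notes: dotted quarter note = 12; dotted sixteenth note = 3; eighth = 4; sixteenth note = 2.
Total: 12 + 3 + 4 + 2 = 21.
Remaining: 24 − 21 = 3 thirty-second notes, which is a dotted sixteenth note.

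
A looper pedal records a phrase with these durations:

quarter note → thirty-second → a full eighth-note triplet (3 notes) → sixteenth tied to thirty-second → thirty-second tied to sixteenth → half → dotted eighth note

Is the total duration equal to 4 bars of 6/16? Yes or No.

No

One bar of 6/16 = 12 thirty-second notes, so 4 bars = 48.
In thirty-second notes: quarter note = 8; thirty-second = 1; a full eighth-note triplet (3 notes) (three triplet eighths span one quarter) = 8; sixteenth tied to thirty-second (sixteenth + thirty-second) = 3; thirty-second tied to sixteenth (thirty-second + sixteenth) = 3; half = 16; dotted eighth note = 6.
Altogether 8 + 1 + 8 + 3 + 3 + 16 + 6 = 45.
45 falls short of 48, so the answer is No.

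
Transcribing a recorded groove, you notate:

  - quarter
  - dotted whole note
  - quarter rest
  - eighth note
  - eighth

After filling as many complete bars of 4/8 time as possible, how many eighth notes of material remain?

2

One bar of 4/8 = 4 eighth notes.
In eighth notes: quarter = 2; dotted whole note = 12; quarter rest = 2; eighth note = 1; eighth = 1.
Sum: 2 + 12 + 2 + 1 + 1 = 18.
18 ÷ 4 = 4 complete bars with 2 eighth notes remaining.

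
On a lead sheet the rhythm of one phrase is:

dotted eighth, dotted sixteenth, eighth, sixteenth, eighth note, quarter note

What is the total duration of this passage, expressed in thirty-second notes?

Convert each value to thirty-second notes: dotted eighth = 6; dotted sixteenth = 3; eighth = 4; sixteenth = 2; eighth note = 4; quarter note = 8.
Adding: 6 + 3 + 4 + 2 + 4 + 8 = 27 thirty-second notes.

27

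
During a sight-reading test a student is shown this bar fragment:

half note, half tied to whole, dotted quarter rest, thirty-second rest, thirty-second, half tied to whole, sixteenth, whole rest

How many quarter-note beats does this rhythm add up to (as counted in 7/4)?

20

One quarter-note beat = 8 thirty-second notes.
Each duration in thirty-second notes: half note = 16; half tied to whole (half + whole) = 48; dotted quarter rest = 12; thirty-second rest = 1; thirty-second = 1; half tied to whole (half + whole) = 48; sixteenth = 2; whole rest = 32.
Sum: 16 + 48 + 12 + 1 + 1 + 48 + 2 + 32 = 160.
160 ÷ 8 = 20 beats.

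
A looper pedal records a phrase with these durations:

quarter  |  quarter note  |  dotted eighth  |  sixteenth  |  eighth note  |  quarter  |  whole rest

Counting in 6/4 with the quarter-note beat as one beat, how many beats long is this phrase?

One quarter-note beat = 4 sixteenth notes.
Each duration in sixteenth notes: quarter = 4; quarter note = 4; dotted eighth = 3; sixteenth = 1; eighth note = 2; quarter = 4; whole rest = 16.
Sum: 4 + 4 + 3 + 1 + 2 + 4 + 16 = 34.
34 ÷ 4 = 8.5 beats.

8.5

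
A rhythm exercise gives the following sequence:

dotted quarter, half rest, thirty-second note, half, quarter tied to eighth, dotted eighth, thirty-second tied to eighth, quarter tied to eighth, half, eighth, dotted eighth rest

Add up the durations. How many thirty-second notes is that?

In thirty-second notes: dotted quarter = 12; half rest = 16; thirty-second note = 1; half = 16; quarter tied to eighth (quarter + eighth) = 12; dotted eighth = 6; thirty-second tied to eighth (thirty-second + eighth) = 5; quarter tied to eighth (quarter + eighth) = 12; half = 16; eighth = 4; dotted eighth rest = 6.
Altogether 12 + 16 + 1 + 16 + 12 + 6 + 5 + 12 + 16 + 4 + 6 = 106 thirty-second notes.

106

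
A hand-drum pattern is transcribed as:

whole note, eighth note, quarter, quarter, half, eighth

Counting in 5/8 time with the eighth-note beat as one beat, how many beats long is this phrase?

18

One eighth-note beat = 2 sixteenth notes.
Each duration in sixteenth notes: whole note = 16; eighth note = 2; quarter = 4; quarter = 4; half = 8; eighth = 2.
Sum: 16 + 2 + 4 + 4 + 8 + 2 = 36.
36 ÷ 2 = 18 beats.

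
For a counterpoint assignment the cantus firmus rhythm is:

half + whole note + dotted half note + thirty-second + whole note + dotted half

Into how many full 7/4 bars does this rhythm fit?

2

One bar of 7/4 = 56 thirty-second notes.
Each duration in thirty-second notes: half = 16; whole note = 32; dotted half note = 24; thirty-second = 1; whole note = 32; dotted half = 24.
Total: 16 + 32 + 24 + 1 + 32 + 24 = 129.
129 ÷ 56 = 2 complete bars with 17 left over.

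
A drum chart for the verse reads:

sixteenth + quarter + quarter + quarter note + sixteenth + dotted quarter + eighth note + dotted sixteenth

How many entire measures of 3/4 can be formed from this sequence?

One bar of 3/4 = 24 thirty-second notes.
Express everything in thirty-second notes: sixteenth = 2; quarter = 8; quarter = 8; quarter note = 8; sixteenth = 2; dotted quarter = 12; eighth note = 4; dotted sixteenth = 3.
Sum: 2 + 8 + 8 + 8 + 2 + 12 + 4 + 3 = 47.
47 ÷ 24 = 1 complete bar with 23 left over.

1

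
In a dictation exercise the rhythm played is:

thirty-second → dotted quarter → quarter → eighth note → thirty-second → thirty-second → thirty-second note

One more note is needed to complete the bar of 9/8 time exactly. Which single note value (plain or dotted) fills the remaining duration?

The bar of 9/8 = 36 thirty-second notes.
In thirty-second notes: thirty-second = 1; dotted quarter = 12; quarter = 8; eighth note = 4; thirty-second = 1; thirty-second = 1; thirty-second note = 1.
Sum: 1 + 12 + 8 + 4 + 1 + 1 + 1 = 28.
Remaining: 36 − 28 = 8 thirty-second notes, which is a quarter note.

quarter note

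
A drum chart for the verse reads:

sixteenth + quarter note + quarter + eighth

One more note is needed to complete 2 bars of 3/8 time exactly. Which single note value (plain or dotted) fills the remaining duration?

sixteenth note

2 bars of 3/8 = 12 sixteenth notes.
Express everything in sixteenth notes: sixteenth = 1; quarter note = 4; quarter = 4; eighth = 2.
Total: 1 + 4 + 4 + 2 = 11.
Remaining: 12 − 11 = 1 sixteenth note, which is a sixteenth note.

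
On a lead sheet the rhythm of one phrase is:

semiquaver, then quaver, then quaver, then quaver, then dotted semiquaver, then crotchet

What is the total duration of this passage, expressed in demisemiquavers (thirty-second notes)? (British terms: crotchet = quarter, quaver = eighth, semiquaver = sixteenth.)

Express everything in thirty-second notes: semiquaver = 2; quaver = 4; quaver = 4; quaver = 4; dotted semiquaver = 3; crotchet = 8.
Adding: 2 + 4 + 4 + 4 + 3 + 8 = 25 thirty-second notes.

25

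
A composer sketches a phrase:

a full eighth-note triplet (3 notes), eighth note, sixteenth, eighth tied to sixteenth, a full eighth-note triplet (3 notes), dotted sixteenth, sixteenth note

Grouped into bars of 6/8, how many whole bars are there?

One bar of 6/8 = 24 thirty-second notes.
Convert each value to thirty-second notes: a full eighth-note triplet (3 notes) (three triplet eighths span one quarter) = 8; eighth note = 4; sixteenth = 2; eighth tied to sixteenth (eighth + sixteenth) = 6; a full eighth-note triplet (3 notes) (three triplet eighths span one quarter) = 8; dotted sixteenth = 3; sixteenth note = 2.
Total: 8 + 4 + 2 + 6 + 8 + 3 + 2 = 33.
33 ÷ 24 = 1 complete bar with 9 left over.

1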